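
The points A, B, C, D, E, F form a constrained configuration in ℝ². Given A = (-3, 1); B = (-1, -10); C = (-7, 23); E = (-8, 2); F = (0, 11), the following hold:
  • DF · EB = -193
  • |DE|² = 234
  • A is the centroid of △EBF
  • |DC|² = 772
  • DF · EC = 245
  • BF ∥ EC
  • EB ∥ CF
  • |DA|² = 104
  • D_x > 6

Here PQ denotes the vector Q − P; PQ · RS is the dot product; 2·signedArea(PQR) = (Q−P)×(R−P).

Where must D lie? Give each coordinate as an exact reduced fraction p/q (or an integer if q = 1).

D = (7, -1)

1. D_x = 7  [DF · EB = -193 ∩ DF · EC = 245]
2. D_y = -1  [DF · EB = -193 ∩ DF · EC = 245]
   → D = (7, -1)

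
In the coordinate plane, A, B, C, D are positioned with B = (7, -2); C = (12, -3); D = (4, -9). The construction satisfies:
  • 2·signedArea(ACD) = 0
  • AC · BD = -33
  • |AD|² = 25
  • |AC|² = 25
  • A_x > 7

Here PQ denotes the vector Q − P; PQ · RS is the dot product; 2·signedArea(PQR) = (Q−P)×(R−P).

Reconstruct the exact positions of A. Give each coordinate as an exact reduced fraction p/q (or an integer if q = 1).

A = (8, -6)

1. A_x = 8  [2·signedArea(ACD) = 0 ∩ AC · BD = -33]
2. A_y = -6  [2·signedArea(ACD) = 0 ∩ AC · BD = -33]
   → A = (8, -6)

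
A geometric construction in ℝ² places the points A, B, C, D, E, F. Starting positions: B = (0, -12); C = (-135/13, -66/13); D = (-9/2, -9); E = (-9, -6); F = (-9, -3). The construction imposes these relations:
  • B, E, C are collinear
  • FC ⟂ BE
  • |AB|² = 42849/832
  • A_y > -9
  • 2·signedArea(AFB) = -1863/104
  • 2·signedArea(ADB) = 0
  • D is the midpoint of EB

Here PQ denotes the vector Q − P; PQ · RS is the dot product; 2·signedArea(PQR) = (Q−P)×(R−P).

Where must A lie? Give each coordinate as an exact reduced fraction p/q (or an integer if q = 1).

1. A_x = -621/104  [2·signedArea(ADB) = 0 ∩ 2·signedArea(AFB) = -1863/104]
2. A_y = -417/52  [2·signedArea(ADB) = 0 ∩ 2·signedArea(AFB) = -1863/104]
   → A = (-621/104, -417/52)

A = (-621/104, -417/52)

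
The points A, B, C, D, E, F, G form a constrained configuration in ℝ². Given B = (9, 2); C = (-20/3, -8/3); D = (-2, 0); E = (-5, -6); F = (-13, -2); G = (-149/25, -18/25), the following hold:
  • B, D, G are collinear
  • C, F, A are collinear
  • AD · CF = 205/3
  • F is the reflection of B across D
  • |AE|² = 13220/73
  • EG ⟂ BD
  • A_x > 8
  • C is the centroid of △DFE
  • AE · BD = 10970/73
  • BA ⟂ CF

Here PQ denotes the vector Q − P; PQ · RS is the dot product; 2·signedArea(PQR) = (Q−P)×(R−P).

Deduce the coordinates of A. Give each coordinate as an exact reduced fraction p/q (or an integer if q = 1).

1. A_x = 609/73  [C, F, A are collinear ∩ BA ⟂ CF]
2. A_y = -310/73  [C, F, A are collinear ∩ BA ⟂ CF]
   → A = (609/73, -310/73)

A = (609/73, -310/73)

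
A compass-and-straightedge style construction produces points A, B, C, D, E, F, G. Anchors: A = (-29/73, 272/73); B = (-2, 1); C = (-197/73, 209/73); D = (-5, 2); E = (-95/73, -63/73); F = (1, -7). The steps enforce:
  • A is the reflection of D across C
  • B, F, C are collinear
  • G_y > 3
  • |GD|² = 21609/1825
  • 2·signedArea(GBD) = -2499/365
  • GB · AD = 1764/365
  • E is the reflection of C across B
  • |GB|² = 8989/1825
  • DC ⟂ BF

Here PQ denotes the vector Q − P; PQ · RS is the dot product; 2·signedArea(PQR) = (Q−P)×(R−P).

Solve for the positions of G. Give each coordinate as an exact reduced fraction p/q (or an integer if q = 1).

G = (-649/365, 1171/365)

1. G_x = -649/365  [GB · AD = 1764/365 ∩ 2·signedArea(GBD) = -2499/365]
2. G_y = 1171/365  [GB · AD = 1764/365 ∩ 2·signedArea(GBD) = -2499/365]
   → G = (-649/365, 1171/365)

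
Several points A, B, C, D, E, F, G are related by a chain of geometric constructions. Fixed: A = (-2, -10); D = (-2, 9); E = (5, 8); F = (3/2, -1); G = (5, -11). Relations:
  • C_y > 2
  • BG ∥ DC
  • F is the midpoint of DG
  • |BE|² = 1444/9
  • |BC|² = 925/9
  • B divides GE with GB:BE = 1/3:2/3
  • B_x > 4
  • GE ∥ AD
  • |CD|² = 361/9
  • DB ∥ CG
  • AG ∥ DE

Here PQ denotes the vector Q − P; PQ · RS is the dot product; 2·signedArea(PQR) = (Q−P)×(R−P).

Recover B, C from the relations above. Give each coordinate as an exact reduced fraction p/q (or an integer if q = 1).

B = (5, -14/3)
C = (-2, 8/3)

1. B_x = 5  [B divides GE with GB:BE = 1/3:2/3]
2. B_y = -14/3  [B divides GE with GB:BE = 1/3:2/3]
   → B = (5, -14/3)
3. C_x = -2  [DB ∥ CG ∩ BG ∥ DC]
4. C_y = 8/3  [DB ∥ CG ∩ BG ∥ DC]
   → C = (-2, 8/3)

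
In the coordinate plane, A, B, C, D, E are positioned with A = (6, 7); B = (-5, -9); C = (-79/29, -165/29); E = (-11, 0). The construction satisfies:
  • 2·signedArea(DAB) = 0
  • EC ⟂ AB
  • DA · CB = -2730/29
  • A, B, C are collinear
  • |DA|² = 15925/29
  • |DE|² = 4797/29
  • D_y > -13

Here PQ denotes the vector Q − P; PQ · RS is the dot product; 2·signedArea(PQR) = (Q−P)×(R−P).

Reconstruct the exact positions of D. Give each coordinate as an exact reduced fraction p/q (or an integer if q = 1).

1. D_x = -211/29  [2·signedArea(DAB) = 0 ∩ DA · CB = -2730/29]
2. D_y = -357/29  [2·signedArea(DAB) = 0 ∩ DA · CB = -2730/29]
   → D = (-211/29, -357/29)

D = (-211/29, -357/29)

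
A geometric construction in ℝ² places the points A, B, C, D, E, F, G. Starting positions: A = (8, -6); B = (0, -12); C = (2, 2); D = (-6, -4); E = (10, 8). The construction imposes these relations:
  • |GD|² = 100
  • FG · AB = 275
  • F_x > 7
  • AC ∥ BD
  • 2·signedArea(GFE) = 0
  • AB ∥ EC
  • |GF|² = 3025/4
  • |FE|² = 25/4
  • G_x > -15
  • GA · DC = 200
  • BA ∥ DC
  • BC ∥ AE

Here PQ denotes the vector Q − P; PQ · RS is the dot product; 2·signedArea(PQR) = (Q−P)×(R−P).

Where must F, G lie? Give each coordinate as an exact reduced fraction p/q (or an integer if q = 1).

1. G_x = -14  [line -8·x + -6·y + -172 = 0 ∩ |GD|² = 100]
2. G_y = -10  [line -8·x + -6·y + -172 = 0 ∩ |GD|² = 100]
   → G = (-14, -10)
3. F_x = 8  [FG · AB = 275 ∩ 2·signedArea(GFE) = 0]
4. F_y = 13/2  [FG · AB = 275 ∩ 2·signedArea(GFE) = 0]
   → F = (8, 13/2)

F = (8, 13/2)
G = (-14, -10)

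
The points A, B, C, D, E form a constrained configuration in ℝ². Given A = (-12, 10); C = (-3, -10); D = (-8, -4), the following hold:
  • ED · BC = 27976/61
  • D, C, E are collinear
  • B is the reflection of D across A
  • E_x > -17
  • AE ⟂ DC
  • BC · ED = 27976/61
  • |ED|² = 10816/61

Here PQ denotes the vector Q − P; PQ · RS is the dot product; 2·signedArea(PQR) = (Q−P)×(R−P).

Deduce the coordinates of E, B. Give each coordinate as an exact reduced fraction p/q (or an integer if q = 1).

B = (-16, 24)
E = (-1008/61, 380/61)

1. E_x = -1008/61  [D, C, E are collinear ∩ AE ⟂ DC]
2. E_y = 380/61  [D, C, E are collinear ∩ AE ⟂ DC]
   → E = (-1008/61, 380/61)
3. B_x = -16  [B is the reflection of D across A]
4. B_y = 24  [B is the reflection of D across A]
   → B = (-16, 24)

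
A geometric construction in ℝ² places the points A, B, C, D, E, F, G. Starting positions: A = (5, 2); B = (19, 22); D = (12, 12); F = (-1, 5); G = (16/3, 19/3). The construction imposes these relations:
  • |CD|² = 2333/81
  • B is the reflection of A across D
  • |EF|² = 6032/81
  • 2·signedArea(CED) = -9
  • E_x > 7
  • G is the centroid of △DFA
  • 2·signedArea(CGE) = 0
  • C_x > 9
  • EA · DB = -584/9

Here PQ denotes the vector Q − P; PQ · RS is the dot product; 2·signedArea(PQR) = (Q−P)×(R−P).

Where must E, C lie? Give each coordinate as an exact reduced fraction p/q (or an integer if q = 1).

1. E_x = 67/9  [line -7·x + -10·y + 1079/9 = 0 ∩ |EF|² = 6032/81]
2. E_y = 61/9  [line -7·x + -10·y + 1079/9 = 0 ∩ |EF|² = 6032/81]
   → E = (67/9, 61/9)
3. C_x = 86/9  [2·signedArea(CGE) = 0 ∩ 2·signedArea(CED) = -9]
4. C_y = 65/9  [2·signedArea(CGE) = 0 ∩ 2·signedArea(CED) = -9]
   → C = (86/9, 65/9)

C = (86/9, 65/9)
E = (67/9, 61/9)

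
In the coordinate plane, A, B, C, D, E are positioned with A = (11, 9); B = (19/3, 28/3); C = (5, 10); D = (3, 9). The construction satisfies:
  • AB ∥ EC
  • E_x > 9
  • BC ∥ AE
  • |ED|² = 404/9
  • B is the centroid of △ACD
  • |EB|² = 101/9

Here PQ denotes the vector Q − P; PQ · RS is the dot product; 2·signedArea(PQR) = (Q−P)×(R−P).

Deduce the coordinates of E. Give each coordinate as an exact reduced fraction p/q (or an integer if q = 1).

E = (29/3, 29/3)

1. E_x = 29/3  [AB ∥ EC ∩ BC ∥ AE]
2. E_y = 29/3  [AB ∥ EC ∩ BC ∥ AE]
   → E = (29/3, 29/3)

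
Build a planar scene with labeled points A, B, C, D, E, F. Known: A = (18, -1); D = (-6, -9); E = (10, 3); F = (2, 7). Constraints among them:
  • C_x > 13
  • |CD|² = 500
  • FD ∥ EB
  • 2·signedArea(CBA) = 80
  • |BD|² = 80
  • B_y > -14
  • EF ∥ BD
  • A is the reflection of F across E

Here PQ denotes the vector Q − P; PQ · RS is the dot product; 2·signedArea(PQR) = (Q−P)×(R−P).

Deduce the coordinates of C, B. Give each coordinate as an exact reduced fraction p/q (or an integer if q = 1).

B = (2, -13)
C = (14, 1)

1. B_x = 2  [EF ∥ BD ∩ FD ∥ EB]
2. B_y = -13  [EF ∥ BD ∩ FD ∥ EB]
   → B = (2, -13)
3. C_x = 14  [line -12·x + 16·y + 152 = 0 ∩ |CD|² = 500]
4. C_y = 1  [line -12·x + 16·y + 152 = 0 ∩ |CD|² = 500]
   → C = (14, 1)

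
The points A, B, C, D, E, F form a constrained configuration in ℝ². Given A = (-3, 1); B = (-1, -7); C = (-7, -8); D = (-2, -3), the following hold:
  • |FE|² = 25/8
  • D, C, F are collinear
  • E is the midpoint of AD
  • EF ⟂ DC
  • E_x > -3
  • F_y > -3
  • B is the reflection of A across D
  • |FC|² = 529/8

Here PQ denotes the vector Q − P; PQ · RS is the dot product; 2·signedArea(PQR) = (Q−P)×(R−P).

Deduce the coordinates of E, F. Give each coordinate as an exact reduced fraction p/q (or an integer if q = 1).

1. E_x = -5/2  [E is the midpoint of AD]
2. E_y = -1  [E is the midpoint of AD]
   → E = (-5/2, -1)
3. F_x = -5/4  [D, C, F are collinear ∩ EF ⟂ DC]
4. F_y = -9/4  [D, C, F are collinear ∩ EF ⟂ DC]
   → F = (-5/4, -9/4)

E = (-5/2, -1)
F = (-5/4, -9/4)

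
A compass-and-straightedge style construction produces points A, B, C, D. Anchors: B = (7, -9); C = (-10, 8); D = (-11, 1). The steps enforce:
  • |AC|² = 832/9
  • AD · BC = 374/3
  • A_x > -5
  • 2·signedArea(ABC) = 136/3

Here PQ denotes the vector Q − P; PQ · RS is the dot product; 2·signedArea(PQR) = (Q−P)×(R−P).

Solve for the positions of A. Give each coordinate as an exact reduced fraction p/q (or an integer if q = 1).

A = (-14/3, 0)

1. A_x = -14/3  [2·signedArea(ABC) = 136/3 ∩ AD · BC = 374/3]
2. A_y = 0  [2·signedArea(ABC) = 136/3 ∩ AD · BC = 374/3]
   → A = (-14/3, 0)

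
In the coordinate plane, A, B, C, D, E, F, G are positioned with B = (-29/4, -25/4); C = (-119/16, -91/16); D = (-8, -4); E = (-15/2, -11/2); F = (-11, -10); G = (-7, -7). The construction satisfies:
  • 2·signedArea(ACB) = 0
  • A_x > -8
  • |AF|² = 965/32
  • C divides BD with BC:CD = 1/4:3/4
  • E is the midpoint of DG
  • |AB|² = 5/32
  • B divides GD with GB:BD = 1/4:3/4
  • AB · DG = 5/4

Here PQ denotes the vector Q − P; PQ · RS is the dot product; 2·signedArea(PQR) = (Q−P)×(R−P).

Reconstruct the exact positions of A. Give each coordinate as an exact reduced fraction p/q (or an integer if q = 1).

1. A_x = -59/8  [2·signedArea(ACB) = 0 ∩ AB · DG = 5/4]
2. A_y = -47/8  [2·signedArea(ACB) = 0 ∩ AB · DG = 5/4]
   → A = (-59/8, -47/8)

A = (-59/8, -47/8)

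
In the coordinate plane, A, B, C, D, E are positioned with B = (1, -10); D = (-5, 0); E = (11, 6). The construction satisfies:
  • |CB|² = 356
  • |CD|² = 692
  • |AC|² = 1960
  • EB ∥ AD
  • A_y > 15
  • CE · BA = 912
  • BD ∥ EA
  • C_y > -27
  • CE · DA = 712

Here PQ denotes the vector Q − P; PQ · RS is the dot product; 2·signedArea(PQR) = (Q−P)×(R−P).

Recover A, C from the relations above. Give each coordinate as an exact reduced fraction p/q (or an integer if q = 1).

1. A_x = 5  [EB ∥ AD ∩ BD ∥ EA]
2. A_y = 16  [EB ∥ AD ∩ BD ∥ EA]
   → A = (5, 16)
3. C_x = -9  [CE · BA = 912 ∩ CE · DA = 712]
4. C_y = -26  [CE · BA = 912 ∩ CE · DA = 712]
   → C = (-9, -26)

A = (5, 16)
C = (-9, -26)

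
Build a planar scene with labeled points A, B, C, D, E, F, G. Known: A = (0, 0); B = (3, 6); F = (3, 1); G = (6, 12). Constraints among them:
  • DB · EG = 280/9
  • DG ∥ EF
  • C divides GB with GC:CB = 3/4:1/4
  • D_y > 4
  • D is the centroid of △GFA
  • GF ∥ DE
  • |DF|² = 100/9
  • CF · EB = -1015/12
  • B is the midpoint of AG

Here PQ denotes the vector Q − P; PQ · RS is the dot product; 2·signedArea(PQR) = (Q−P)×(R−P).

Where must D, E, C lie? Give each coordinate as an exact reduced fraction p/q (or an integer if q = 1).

C = (15/4, 15/2)
D = (3, 13/3)
E = (0, -20/3)

1. D_x = 3  [D is the centroid of △GFA]
2. D_y = 13/3  [D is the centroid of △GFA]
   → D = (3, 13/3)
3. E_x = 0  [DG ∥ EF ∩ GF ∥ DE]
4. E_y = -20/3  [DG ∥ EF ∩ GF ∥ DE]
   → E = (0, -20/3)
5. C_x = 15/4  [C divides GB with GC:CB = 3/4:1/4]
6. C_y = 15/2  [C divides GB with GC:CB = 3/4:1/4]
   → C = (15/4, 15/2)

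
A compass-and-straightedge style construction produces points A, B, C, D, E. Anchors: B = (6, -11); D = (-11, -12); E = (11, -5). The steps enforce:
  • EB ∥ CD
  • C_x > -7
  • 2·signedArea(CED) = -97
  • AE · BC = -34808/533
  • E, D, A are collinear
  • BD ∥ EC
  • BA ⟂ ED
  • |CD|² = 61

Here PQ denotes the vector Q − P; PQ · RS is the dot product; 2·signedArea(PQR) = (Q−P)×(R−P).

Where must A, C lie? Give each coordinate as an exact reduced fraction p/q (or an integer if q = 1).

1. A_x = 2519/533  [E, D, A are collinear ∩ BA ⟂ ED]
2. A_y = -3729/533  [E, D, A are collinear ∩ BA ⟂ ED]
   → A = (2519/533, -3729/533)
3. C_x = -6  [EB ∥ CD ∩ BD ∥ EC]
4. C_y = -6  [EB ∥ CD ∩ BD ∥ EC]
   → C = (-6, -6)

A = (2519/533, -3729/533)
C = (-6, -6)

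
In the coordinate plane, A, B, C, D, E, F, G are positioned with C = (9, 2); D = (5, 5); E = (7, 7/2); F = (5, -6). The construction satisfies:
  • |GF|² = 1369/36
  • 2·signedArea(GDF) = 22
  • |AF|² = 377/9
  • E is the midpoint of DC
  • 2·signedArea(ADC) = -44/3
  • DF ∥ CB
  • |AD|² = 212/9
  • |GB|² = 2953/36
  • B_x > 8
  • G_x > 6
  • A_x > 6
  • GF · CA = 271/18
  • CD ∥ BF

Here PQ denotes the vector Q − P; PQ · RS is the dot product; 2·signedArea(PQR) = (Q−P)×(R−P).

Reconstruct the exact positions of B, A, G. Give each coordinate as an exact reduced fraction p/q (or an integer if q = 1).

1. B_x = 9  [CD ∥ BF ∩ DF ∥ CB]
2. B_y = -9  [CD ∥ BF ∩ DF ∥ CB]
   → B = (9, -9)
3. A_x = 19/3  [line 3·x + 4·y + -61/3 = 0 ∩ |AD|² = 212/9]
4. A_y = 1/3  [line 3·x + 4·y + -61/3 = 0 ∩ |AD|² = 212/9]
   → A = (19/3, 1/3)
5. G_x = 7  [2·signedArea(GDF) = 22 ∩ GF · CA = 271/18]
6. G_y = -1/6  [2·signedArea(GDF) = 22 ∩ GF · CA = 271/18]
   → G = (7, -1/6)

A = (19/3, 1/3)
B = (9, -9)
G = (7, -1/6)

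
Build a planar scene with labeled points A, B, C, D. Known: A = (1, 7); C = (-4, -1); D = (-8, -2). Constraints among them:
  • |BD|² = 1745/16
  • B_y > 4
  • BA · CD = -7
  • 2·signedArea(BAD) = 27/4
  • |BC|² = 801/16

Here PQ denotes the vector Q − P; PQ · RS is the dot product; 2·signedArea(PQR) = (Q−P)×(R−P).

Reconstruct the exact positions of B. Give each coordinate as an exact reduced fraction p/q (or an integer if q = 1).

1. B_x = -1/4  [2·signedArea(BAD) = 27/4 ∩ BA · CD = -7]
2. B_y = 5  [2·signedArea(BAD) = 27/4 ∩ BA · CD = -7]
   → B = (-1/4, 5)

B = (-1/4, 5)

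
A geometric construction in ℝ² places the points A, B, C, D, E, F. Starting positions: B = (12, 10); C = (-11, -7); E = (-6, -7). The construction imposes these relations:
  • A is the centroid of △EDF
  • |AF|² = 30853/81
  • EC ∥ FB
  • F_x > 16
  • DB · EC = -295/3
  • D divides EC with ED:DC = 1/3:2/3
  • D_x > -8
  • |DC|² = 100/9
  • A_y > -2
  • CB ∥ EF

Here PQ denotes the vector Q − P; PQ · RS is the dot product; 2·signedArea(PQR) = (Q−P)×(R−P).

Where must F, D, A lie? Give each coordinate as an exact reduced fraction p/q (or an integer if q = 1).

1. F_x = 17  [EC ∥ FB ∩ CB ∥ EF]
2. F_y = 10  [EC ∥ FB ∩ CB ∥ EF]
   → F = (17, 10)
3. D_x = -23/3  [D divides EC with ED:DC = 1/3:2/3]
4. D_y = -7  [D divides EC with ED:DC = 1/3:2/3]
   → D = (-23/3, -7)
5. A_x = 10/9  [A is the centroid of △EDF]
6. A_y = -4/3  [A is the centroid of △EDF]
   → A = (10/9, -4/3)

A = (10/9, -4/3)
D = (-23/3, -7)
F = (17, 10)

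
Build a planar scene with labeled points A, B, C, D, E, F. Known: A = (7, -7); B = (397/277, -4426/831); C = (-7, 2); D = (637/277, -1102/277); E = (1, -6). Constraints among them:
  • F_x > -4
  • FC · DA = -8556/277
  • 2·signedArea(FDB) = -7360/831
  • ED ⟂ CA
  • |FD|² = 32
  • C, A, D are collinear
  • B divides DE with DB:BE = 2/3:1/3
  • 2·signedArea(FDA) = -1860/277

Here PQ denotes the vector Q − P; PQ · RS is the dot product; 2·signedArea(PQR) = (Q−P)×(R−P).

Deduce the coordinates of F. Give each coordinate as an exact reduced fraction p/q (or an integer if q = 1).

F = (-3, -2)

1. F_x = -3  [2·signedArea(FDA) = -1860/277 ∩ 2·signedArea(FDB) = -7360/831]
2. F_y = -2  [2·signedArea(FDA) = -1860/277 ∩ 2·signedArea(FDB) = -7360/831]
   → F = (-3, -2)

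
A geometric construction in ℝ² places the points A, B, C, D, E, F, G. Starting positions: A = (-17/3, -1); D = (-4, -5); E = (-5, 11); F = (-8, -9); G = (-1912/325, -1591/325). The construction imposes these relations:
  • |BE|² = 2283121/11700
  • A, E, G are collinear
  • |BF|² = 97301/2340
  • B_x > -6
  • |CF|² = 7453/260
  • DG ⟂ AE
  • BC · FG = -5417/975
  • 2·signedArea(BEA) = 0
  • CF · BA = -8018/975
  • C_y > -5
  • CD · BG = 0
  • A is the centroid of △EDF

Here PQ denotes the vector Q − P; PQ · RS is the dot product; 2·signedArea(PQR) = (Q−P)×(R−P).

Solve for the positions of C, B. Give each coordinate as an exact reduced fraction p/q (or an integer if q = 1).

1. B_x = -11261/1950  [line 12·x + -2/3·y + 202/3 = 0 ∩ |BF|² = 97301/2340]
2. B_y = -958/325  [line 12·x + -2/3·y + 202/3 = 0 ∩ |BF|² = 97301/2340]
   → B = (-11261/1950, -958/325)
3. C_x = -1453/325  [CD · BG = 0 ∩ BC · FG = -5417/975]
4. C_y = -3233/650  [CD · BG = 0 ∩ BC · FG = -5417/975]
   → C = (-1453/325, -3233/650)

B = (-11261/1950, -958/325)
C = (-1453/325, -3233/650)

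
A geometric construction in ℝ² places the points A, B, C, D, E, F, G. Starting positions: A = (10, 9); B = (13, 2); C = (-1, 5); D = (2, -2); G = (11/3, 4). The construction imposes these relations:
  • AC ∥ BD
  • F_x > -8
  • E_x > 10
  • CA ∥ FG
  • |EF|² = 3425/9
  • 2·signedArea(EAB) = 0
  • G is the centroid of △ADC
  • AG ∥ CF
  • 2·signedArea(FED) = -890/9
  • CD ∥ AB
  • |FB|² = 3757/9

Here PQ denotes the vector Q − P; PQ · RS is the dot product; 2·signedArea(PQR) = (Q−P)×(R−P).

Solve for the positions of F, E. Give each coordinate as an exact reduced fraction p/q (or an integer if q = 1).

1. F_x = -22/3  [CA ∥ FG ∩ AG ∥ CF]
2. F_y = 0  [CA ∥ FG ∩ AG ∥ CF]
   → F = (-22/3, 0)
3. E_x = 11  [2·signedArea(EAB) = 0 ∩ 2·signedArea(FED) = -890/9]
4. E_y = 20/3  [2·signedArea(EAB) = 0 ∩ 2·signedArea(FED) = -890/9]
   → E = (11, 20/3)

E = (11, 20/3)
F = (-22/3, 0)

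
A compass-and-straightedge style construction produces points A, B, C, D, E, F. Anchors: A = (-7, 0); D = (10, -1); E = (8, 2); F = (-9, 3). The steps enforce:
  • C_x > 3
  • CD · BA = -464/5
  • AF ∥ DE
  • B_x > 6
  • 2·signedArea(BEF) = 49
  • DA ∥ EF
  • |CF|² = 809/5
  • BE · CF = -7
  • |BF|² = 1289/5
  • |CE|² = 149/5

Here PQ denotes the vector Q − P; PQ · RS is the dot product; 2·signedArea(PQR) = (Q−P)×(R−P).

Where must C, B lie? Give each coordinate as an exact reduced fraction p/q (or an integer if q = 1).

B = (33/5, -4/5)
C = (16/5, -3/5)

1. B_x = 33/5  [line -1·x + -17·y + -7 = 0 ∩ |BF|² = 1289/5]
2. B_y = -4/5  [line -1·x + -17·y + -7 = 0 ∩ |BF|² = 1289/5]
   → B = (33/5, -4/5)
3. C_x = 16/5  [CD · BA = -464/5 ∩ BE · CF = -7]
4. C_y = -3/5  [CD · BA = -464/5 ∩ BE · CF = -7]
   → C = (16/5, -3/5)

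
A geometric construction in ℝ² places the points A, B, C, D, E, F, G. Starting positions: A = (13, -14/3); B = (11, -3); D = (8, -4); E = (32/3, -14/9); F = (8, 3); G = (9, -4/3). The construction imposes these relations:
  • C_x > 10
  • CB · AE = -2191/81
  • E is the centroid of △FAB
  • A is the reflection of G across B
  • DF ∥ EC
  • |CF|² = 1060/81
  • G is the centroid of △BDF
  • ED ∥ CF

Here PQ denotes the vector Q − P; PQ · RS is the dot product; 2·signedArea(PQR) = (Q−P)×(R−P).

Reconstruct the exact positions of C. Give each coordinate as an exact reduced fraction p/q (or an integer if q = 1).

1. C_x = 32/3  [ED ∥ CF ∩ DF ∥ EC]
2. C_y = 49/9  [ED ∥ CF ∩ DF ∥ EC]
   → C = (32/3, 49/9)

C = (32/3, 49/9)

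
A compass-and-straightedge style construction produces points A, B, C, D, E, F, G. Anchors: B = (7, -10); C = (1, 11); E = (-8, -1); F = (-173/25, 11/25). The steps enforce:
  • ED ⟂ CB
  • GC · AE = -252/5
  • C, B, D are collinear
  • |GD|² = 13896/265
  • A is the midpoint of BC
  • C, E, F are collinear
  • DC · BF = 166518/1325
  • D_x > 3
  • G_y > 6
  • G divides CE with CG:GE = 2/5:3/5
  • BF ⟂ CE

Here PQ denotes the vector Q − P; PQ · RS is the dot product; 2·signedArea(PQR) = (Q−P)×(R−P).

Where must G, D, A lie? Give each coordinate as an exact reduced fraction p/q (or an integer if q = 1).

1. G_x = -13/5  [G divides CE with CG:GE = 2/5:3/5]
2. G_y = 31/5  [G divides CE with CG:GE = 2/5:3/5]
   → G = (-13/5, 31/5)
3. D_x = 185/53  [C, B, D are collinear ∩ ED ⟂ CB]
4. D_y = 121/53  [C, B, D are collinear ∩ ED ⟂ CB]
   → D = (185/53, 121/53)
5. A_x = 4  [A is the midpoint of BC]
6. A_y = 1/2  [A is the midpoint of BC]
   → A = (4, 1/2)

A = (4, 1/2)
D = (185/53, 121/53)
G = (-13/5, 31/5)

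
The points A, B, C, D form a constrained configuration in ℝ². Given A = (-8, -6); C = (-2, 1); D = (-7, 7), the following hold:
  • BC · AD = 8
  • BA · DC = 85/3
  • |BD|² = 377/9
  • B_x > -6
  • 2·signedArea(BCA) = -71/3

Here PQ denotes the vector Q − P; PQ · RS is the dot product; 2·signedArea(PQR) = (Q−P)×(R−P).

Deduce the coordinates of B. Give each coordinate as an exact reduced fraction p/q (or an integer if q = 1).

B = (-17/3, 2/3)

1. B_x = -17/3  [BA · DC = 85/3 ∩ BC · AD = 8]
2. B_y = 2/3  [BA · DC = 85/3 ∩ BC · AD = 8]
   → B = (-17/3, 2/3)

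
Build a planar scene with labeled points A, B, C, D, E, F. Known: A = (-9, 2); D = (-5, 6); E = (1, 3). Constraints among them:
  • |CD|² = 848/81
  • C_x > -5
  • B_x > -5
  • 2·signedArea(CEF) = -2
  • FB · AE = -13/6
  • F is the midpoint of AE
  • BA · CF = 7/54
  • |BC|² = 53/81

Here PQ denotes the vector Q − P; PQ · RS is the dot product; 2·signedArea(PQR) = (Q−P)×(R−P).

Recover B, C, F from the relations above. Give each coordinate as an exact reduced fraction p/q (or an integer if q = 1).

B = (-13/3, 11/3)
C = (-37/9, 26/9)
F = (-4, 5/2)

1. F_x = -4  [F is the midpoint of AE]
2. F_y = 5/2  [F is the midpoint of AE]
   → F = (-4, 5/2)
3. C_x = -37/9  [line 1/2·x + -5·y + 33/2 = 0 ∩ |CD|² = 848/81]
4. C_y = 26/9  [line 1/2·x + -5·y + 33/2 = 0 ∩ |CD|² = 848/81]
   → C = (-37/9, 26/9)
5. B_x = -13/3  [BA · CF = 7/54 ∩ FB · AE = -13/6]
6. B_y = 11/3  [BA · CF = 7/54 ∩ FB · AE = -13/6]
   → B = (-13/3, 11/3)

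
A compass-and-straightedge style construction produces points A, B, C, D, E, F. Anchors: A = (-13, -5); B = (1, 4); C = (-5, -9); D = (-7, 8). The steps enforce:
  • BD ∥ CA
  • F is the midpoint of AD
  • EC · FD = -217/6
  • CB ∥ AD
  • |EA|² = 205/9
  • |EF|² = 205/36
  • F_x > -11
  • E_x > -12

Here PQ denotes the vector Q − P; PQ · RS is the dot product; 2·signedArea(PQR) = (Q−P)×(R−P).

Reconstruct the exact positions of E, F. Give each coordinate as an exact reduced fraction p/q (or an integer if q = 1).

1. F_x = -10  [F is the midpoint of AD]
2. F_y = 3/2  [F is the midpoint of AD]
   → F = (-10, 3/2)
3. E_x = -11  [line -3·x + -13/2·y + -112/3 = 0 ∩ |EF|² = 205/36]
4. E_y = -2/3  [line -3·x + -13/2·y + -112/3 = 0 ∩ |EF|² = 205/36]
   → E = (-11, -2/3)

E = (-11, -2/3)
F = (-10, 3/2)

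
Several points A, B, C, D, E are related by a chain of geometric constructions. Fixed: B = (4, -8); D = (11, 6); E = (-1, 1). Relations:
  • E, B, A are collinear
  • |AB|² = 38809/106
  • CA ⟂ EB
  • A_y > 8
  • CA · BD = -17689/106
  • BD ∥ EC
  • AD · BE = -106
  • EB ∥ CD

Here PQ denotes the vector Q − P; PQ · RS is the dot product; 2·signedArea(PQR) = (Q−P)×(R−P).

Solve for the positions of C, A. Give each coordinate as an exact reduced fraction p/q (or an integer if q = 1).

1. C_x = 6  [EB ∥ CD ∩ BD ∥ EC]
2. C_y = 15  [EB ∥ CD ∩ BD ∥ EC]
   → C = (6, 15)
3. A_x = -561/106  [E, B, A are collinear ∩ CA ⟂ EB]
4. A_y = 925/106  [E, B, A are collinear ∩ CA ⟂ EB]
   → A = (-561/106, 925/106)

A = (-561/106, 925/106)
C = (6, 15)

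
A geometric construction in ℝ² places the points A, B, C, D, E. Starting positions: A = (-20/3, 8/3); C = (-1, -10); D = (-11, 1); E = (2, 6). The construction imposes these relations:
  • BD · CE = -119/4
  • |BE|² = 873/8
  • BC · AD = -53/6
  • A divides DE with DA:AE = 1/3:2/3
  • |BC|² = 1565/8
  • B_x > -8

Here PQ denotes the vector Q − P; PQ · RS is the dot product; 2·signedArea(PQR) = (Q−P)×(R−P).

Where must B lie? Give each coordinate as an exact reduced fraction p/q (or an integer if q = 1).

1. B_x = -31/4  [BC · AD = -53/6 ∩ BD · CE = -119/4]
2. B_y = 9/4  [BC · AD = -53/6 ∩ BD · CE = -119/4]
   → B = (-31/4, 9/4)

B = (-31/4, 9/4)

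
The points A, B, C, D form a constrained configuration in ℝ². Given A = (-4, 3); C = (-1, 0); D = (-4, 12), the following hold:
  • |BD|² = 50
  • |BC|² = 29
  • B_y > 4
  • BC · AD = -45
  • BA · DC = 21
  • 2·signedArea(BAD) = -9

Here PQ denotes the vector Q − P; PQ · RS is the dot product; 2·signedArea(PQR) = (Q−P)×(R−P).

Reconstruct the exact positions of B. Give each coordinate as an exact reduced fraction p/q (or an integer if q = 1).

1. B_x = -3  [2·signedArea(BAD) = -9 ∩ BC · AD = -45]
2. B_y = 5  [2·signedArea(BAD) = -9 ∩ BC · AD = -45]
   → B = (-3, 5)

B = (-3, 5)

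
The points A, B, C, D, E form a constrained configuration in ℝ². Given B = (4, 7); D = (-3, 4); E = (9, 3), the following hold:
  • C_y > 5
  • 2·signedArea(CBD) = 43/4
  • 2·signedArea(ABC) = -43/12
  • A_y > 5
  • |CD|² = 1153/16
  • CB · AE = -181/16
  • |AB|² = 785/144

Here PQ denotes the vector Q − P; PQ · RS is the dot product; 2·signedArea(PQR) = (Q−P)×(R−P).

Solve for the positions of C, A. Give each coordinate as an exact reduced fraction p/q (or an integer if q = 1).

A = (25/12, 17/3)
C = (21/4, 6)

1. C_x = 21/4  [line 3·x + -7·y + 105/4 = 0 ∩ |CD|² = 1153/16]
2. C_y = 6  [line 3·x + -7·y + 105/4 = 0 ∩ |CD|² = 1153/16]
   → C = (21/4, 6)
3. A_x = 25/12  [2·signedArea(ABC) = -43/12 ∩ CB · AE = -181/16]
4. A_y = 17/3  [2·signedArea(ABC) = -43/12 ∩ CB · AE = -181/16]
   → A = (25/12, 17/3)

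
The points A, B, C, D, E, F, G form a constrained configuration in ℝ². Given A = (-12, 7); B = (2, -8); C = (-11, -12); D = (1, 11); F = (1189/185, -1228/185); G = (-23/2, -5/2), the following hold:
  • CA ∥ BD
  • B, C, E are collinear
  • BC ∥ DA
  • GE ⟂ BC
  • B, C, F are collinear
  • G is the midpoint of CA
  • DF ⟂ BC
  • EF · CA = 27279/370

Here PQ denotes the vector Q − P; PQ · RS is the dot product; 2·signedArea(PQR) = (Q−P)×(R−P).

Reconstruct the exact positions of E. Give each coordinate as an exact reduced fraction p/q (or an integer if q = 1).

1. E_x = -3251/370  [B, C, E are collinear ∩ GE ⟂ BC]
2. E_y = -2094/185  [B, C, E are collinear ∩ GE ⟂ BC]
   → E = (-3251/370, -2094/185)

E = (-3251/370, -2094/185)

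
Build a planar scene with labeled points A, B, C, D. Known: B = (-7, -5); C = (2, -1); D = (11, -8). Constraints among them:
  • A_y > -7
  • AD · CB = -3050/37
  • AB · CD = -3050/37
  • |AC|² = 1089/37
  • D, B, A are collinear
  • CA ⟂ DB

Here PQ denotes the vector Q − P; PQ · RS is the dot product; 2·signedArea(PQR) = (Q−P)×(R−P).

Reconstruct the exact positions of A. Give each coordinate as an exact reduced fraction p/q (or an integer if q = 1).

A = (41/37, -235/37)

1. A_x = 41/37  [D, B, A are collinear ∩ CA ⟂ DB]
2. A_y = -235/37  [D, B, A are collinear ∩ CA ⟂ DB]
   → A = (41/37, -235/37)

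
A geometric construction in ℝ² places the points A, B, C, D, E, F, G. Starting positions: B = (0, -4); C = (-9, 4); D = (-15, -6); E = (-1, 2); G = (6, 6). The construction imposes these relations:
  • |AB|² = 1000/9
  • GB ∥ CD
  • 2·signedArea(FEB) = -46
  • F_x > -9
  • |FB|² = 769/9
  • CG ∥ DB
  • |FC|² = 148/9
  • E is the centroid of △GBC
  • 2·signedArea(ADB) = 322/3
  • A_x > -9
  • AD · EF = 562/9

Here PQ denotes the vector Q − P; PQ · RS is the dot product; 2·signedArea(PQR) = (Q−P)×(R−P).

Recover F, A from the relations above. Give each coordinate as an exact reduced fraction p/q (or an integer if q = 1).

1. F_x = -25/3  [line 6·x + 1·y + 50 = 0 ∩ |FC|² = 148/9]
2. F_y = 0  [line 6·x + 1·y + 50 = 0 ∩ |FC|² = 148/9]
   → F = (-25/3, 0)
3. A_x = -26/3  [2·signedArea(ADB) = 322/3 ∩ AD · EF = 562/9]
4. A_y = 2  [2·signedArea(ADB) = 322/3 ∩ AD · EF = 562/9]
   → A = (-26/3, 2)

A = (-26/3, 2)
F = (-25/3, 0)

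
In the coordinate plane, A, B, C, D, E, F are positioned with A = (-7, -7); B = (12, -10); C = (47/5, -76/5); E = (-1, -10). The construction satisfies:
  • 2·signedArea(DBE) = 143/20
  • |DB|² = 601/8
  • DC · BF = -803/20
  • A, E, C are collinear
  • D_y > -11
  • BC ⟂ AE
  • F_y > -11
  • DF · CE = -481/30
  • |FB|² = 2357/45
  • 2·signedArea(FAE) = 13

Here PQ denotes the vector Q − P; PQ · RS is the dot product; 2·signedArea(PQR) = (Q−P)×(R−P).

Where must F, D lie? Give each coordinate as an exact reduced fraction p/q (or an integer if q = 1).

1. F_x = 24/5  [line 3·x + 6·y + 50 = 0 ∩ |FB|² = 2357/45]
2. F_y = -161/15  [line 3·x + 6·y + 50 = 0 ∩ |FB|² = 2357/45]
   → F = (24/5, -161/15)
3. D_x = 67/20  [2·signedArea(DBE) = 143/20 ∩ DC · BF = -803/20]
4. D_y = -211/20  [2·signedArea(DBE) = 143/20 ∩ DC · BF = -803/20]
   → D = (67/20, -211/20)

D = (67/20, -211/20)
F = (24/5, -161/15)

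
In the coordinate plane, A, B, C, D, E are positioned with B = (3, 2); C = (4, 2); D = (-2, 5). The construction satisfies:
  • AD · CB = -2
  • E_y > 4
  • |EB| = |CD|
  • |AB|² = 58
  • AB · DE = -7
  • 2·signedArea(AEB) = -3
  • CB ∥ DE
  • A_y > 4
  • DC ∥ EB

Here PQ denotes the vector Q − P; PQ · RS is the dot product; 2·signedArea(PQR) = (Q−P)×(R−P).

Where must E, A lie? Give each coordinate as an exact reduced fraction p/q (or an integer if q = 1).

1. E_x = -3  [DC ∥ EB ∩ CB ∥ DE]
2. E_y = 5  [DC ∥ EB ∩ CB ∥ DE]
   → E = (-3, 5)
3. A_x = -4  [2·signedArea(AEB) = -3 ∩ AD · CB = -2]
4. A_y = 5  [2·signedArea(AEB) = -3 ∩ AD · CB = -2]
   → A = (-4, 5)

A = (-4, 5)
E = (-3, 5)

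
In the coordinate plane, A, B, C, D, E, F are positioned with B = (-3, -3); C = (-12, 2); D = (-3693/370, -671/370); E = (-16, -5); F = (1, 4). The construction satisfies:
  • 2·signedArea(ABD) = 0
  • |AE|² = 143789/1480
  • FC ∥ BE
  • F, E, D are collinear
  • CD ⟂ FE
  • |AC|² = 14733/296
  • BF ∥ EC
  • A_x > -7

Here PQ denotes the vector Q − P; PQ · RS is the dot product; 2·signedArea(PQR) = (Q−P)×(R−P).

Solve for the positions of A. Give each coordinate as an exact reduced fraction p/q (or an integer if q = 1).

1. A_x = -4803/740  [line -439/370·x + -2583/370·y + -4533/185 = 0 ∩ |AE|² = 143789/1480]
2. A_y = -1781/740  [line -439/370·x + -2583/370·y + -4533/185 = 0 ∩ |AE|² = 143789/1480]
   → A = (-4803/740, -1781/740)

A = (-4803/740, -1781/740)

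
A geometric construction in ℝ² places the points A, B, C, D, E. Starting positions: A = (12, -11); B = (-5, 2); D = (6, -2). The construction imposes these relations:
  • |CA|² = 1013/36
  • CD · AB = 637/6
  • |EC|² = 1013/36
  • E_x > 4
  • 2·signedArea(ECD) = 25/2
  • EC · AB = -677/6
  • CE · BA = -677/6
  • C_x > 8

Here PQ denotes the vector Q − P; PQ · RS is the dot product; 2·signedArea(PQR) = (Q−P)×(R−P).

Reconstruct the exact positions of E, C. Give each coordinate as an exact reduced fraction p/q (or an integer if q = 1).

1. C_x = 49/6  [line 17·x + -13·y + -1405/6 = 0 ∩ |CA|² = 1013/36]
2. C_y = -22/3  [line 17·x + -13·y + -1405/6 = 0 ∩ |CA|² = 1013/36]
   → C = (49/6, -22/3)
3. E_x = 13/3  [2·signedArea(ECD) = 25/2 ∩ CE · BA = -677/6]
4. E_y = -11/3  [2·signedArea(ECD) = 25/2 ∩ CE · BA = -677/6]
   → E = (13/3, -11/3)

C = (49/6, -22/3)
E = (13/3, -11/3)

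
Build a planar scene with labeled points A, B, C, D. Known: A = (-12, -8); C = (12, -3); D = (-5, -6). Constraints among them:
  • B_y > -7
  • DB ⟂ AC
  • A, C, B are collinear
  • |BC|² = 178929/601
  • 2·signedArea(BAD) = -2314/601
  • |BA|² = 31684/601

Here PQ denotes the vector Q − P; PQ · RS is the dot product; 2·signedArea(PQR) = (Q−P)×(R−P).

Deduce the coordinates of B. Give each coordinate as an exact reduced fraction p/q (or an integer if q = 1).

1. B_x = -2940/601  [A, C, B are collinear ∩ DB ⟂ AC]
2. B_y = -3918/601  [A, C, B are collinear ∩ DB ⟂ AC]
   → B = (-2940/601, -3918/601)

B = (-2940/601, -3918/601)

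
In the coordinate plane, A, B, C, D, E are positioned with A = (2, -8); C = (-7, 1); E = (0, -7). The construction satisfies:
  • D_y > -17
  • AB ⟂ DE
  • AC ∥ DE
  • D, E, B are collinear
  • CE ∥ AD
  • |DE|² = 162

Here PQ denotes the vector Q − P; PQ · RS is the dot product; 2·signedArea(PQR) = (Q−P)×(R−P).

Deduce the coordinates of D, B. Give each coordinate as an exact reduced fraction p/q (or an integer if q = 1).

1. D_x = 9  [AC ∥ DE ∩ CE ∥ AD]
2. D_y = -16  [AC ∥ DE ∩ CE ∥ AD]
   → D = (9, -16)
3. B_x = 3/2  [D, E, B are collinear ∩ AB ⟂ DE]
4. B_y = -17/2  [D, E, B are collinear ∩ AB ⟂ DE]
   → B = (3/2, -17/2)

B = (3/2, -17/2)
D = (9, -16)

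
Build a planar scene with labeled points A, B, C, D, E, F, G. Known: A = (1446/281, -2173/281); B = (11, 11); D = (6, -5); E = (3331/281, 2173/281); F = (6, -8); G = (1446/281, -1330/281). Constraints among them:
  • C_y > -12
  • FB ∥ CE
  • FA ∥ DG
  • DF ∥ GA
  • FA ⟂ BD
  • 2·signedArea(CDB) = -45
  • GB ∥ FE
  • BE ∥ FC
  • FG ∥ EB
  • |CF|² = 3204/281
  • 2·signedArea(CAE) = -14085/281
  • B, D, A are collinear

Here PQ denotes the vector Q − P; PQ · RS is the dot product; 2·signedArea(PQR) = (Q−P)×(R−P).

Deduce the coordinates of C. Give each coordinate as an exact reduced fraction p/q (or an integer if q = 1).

1. C_x = 1926/281  [FB ∥ CE ∩ BE ∥ FC]
2. C_y = -3166/281  [FB ∥ CE ∩ BE ∥ FC]
   → C = (1926/281, -3166/281)

C = (1926/281, -3166/281)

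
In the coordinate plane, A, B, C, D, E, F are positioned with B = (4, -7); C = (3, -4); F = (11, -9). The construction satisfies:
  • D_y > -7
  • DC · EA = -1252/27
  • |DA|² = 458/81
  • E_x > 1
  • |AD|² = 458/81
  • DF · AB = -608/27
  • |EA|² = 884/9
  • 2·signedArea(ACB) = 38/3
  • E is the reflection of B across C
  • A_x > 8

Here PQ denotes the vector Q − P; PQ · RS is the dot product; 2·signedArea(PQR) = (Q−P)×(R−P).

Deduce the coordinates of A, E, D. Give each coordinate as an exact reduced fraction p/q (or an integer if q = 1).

1. E_x = 2  [E is the reflection of B across C]
2. E_y = -1  [E is the reflection of B across C]
   → E = (2, -1)
3. A_x = 26/3  [line 3·x + 1·y + -53/3 = 0 ∩ |EA|² = 884/9]
4. A_y = -25/3  [line 3·x + 1·y + -53/3 = 0 ∩ |EA|² = 884/9]
   → A = (26/3, -25/3)
5. D_x = 61/9  [DC · EA = -1252/27 ∩ DF · AB = -608/27]
6. D_y = -62/9  [DC · EA = -1252/27 ∩ DF · AB = -608/27]
   → D = (61/9, -62/9)

A = (26/3, -25/3)
D = (61/9, -62/9)
E = (2, -1)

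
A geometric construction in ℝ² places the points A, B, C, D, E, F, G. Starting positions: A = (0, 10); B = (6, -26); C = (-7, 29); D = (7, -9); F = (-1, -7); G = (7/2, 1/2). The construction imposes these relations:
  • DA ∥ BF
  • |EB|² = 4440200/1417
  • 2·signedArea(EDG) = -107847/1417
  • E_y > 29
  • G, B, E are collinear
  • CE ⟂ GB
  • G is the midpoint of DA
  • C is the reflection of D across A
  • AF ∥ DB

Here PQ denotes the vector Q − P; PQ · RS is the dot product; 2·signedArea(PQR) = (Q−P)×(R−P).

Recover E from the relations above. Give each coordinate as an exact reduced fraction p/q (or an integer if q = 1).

1. E_x = 1052/1417  [G, B, E are collinear ∩ CE ⟂ GB]
2. E_y = 42128/1417  [G, B, E are collinear ∩ CE ⟂ GB]
   → E = (1052/1417, 42128/1417)

E = (1052/1417, 42128/1417)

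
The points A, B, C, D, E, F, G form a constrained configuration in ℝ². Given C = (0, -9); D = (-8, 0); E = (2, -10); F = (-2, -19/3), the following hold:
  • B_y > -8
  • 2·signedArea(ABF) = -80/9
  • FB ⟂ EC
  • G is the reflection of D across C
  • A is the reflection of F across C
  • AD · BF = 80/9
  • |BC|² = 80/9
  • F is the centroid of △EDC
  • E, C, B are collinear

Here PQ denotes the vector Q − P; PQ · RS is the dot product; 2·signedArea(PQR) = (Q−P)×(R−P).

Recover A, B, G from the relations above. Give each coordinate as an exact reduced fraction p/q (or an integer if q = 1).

A = (2, -35/3)
B = (-8/3, -23/3)
G = (8, -18)

1. A_x = 2  [A is the reflection of F across C]
2. A_y = -35/3  [A is the reflection of F across C]
   → A = (2, -35/3)
3. B_x = -8/3  [E, C, B are collinear ∩ FB ⟂ EC]
4. B_y = -23/3  [E, C, B are collinear ∩ FB ⟂ EC]
   → B = (-8/3, -23/3)
5. G_x = 8  [G is the reflection of D across C]
6. G_y = -18  [G is the reflection of D across C]
   → G = (8, -18)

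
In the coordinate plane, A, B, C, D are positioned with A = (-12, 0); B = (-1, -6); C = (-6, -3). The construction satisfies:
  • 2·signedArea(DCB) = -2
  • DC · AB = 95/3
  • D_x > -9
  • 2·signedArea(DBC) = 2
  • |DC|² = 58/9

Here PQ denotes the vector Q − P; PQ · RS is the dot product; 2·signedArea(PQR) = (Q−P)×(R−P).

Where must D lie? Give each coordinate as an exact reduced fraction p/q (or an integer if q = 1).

1. D_x = -25/3  [2·signedArea(DCB) = -2 ∩ DC · AB = 95/3]
2. D_y = -2  [2·signedArea(DCB) = -2 ∩ DC · AB = 95/3]
   → D = (-25/3, -2)

D = (-25/3, -2)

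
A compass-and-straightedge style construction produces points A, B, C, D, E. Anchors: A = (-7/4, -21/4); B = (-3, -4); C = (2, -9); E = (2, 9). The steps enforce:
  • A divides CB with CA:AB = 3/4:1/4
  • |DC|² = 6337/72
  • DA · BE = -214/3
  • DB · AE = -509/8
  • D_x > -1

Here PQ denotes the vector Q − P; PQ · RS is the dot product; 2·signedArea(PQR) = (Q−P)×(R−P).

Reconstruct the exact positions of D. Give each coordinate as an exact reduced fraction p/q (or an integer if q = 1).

1. D_x = -11/12  [DB · AE = -509/8 ∩ DA · BE = -214/3]
2. D_y = -1/12  [DB · AE = -509/8 ∩ DA · BE = -214/3]
   → D = (-11/12, -1/12)

D = (-11/12, -1/12)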